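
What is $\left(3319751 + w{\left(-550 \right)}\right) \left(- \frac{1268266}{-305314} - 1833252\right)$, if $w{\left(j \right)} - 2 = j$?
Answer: $- \frac{928905899632124493}{152657} \approx -6.0849 \cdot 10^{12}$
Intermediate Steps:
$w{\left(j \right)} = 2 + j$
$\left(3319751 + w{\left(-550 \right)}\right) \left(- \frac{1268266}{-305314} - 1833252\right) = \left(3319751 + \left(2 - 550\right)\right) \left(- \frac{1268266}{-305314} - 1833252\right) = \left(3319751 - 548\right) \left(\left(-1268266\right) \left(- \frac{1}{305314}\right) - 1833252\right) = 3319203 \left(\frac{634133}{152657} - 1833252\right) = 3319203 \left(- \frac{279858116431}{152657}\right) = - \frac{928905899632124493}{152657}$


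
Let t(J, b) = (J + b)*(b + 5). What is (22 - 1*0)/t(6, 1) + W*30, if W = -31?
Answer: -19519/21 ≈ -929.48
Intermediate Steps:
t(J, b) = (5 + b)*(J + b) (t(J, b) = (J + b)*(5 + b) = (5 + b)*(J + b))
(22 - 1*0)/t(6, 1) + W*30 = (22 - 1*0)/(1**2 + 5*6 + 5*1 + 6*1) - 31*30 = (22 + 0)/(1 + 30 + 5 + 6) - 930 = 22/42 - 930 = 22*(1/42) - 930 = 11/21 - 930 = -19519/21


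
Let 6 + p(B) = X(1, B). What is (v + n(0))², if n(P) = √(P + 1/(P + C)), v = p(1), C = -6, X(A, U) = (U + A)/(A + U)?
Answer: (-30 + I*√6)²/36 ≈ 24.833 - 4.0825*I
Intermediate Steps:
X(A, U) = 1 (X(A, U) = (A + U)/(A + U) = 1)
p(B) = -5 (p(B) = -6 + 1 = -5)
v = -5
n(P) = √(P + 1/(-6 + P)) (n(P) = √(P + 1/(P - 6)) = √(P + 1/(-6 + P)))
(v + n(0))² = (-5 + √((1 + 0*(-6 + 0))/(-6 + 0)))² = (-5 + √((1 + 0*(-6))/(-6)))² = (-5 + √(-(1 + 0)/6))² = (-5 + √(-⅙*1))² = (-5 + √(-⅙))² = (-5 + I*√6/6)²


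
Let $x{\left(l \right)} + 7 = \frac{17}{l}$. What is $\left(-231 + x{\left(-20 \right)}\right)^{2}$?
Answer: $\frac{22819729}{400} \approx 57049.0$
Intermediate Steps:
$x{\left(l \right)} = -7 + \frac{17}{l}$
$\left(-231 + x{\left(-20 \right)}\right)^{2} = \left(-231 - \left(7 - \frac{17}{-20}\right)\right)^{2} = \left(-231 + \left(-7 + 17 \left(- \frac{1}{20}\right)\right)\right)^{2} = \left(-231 - \frac{157}{20}\right)^{2} = \left(- \frac{4777}{20}\right)^{2} = \frac{22819729}{400}$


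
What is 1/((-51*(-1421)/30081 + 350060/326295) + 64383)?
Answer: 654351993/42131422837306 ≈ 1.5531e-5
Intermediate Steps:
1/((-51*(-1421)/30081 + 350060/326295) + 64383) = 1/((72471*(1/30081) + 350060*(1/326295)) + 64383) = 1/((24157/10027 + 70012/65259) + 64383) = 1/(2278471987/654351993 + 64383) = 1/(42131422837306/654351993) = 654351993/42131422837306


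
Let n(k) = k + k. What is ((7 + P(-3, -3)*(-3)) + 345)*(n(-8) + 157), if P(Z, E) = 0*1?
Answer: 49632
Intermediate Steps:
n(k) = 2*k
P(Z, E) = 0
((7 + P(-3, -3)*(-3)) + 345)*(n(-8) + 157) = ((7 + 0*(-3)) + 345)*(2*(-8) + 157) = ((7 + 0) + 345)*(-16 + 157) = (7 + 345)*141 = 352*141 = 49632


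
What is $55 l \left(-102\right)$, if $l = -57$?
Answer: $319770$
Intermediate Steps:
$55 l \left(-102\right) = 55 \left(-57\right) \left(-102\right) = \left(-3135\right) \left(-102\right) = 319770$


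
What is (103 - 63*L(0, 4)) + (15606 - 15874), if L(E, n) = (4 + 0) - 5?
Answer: -102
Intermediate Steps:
L(E, n) = -1 (L(E, n) = 4 - 5 = -1)
(103 - 63*L(0, 4)) + (15606 - 15874) = (103 - 63*(-1)) + (15606 - 15874) = (103 + 63) - 268 = 166 - 268 = -102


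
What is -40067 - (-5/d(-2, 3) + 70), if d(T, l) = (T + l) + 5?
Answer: -240817/6 ≈ -40136.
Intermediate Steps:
d(T, l) = 5 + T + l
-40067 - (-5/d(-2, 3) + 70) = -40067 - (-5/(5 - 2 + 3) + 70) = -40067 - (-5/6 + 70) = -40067 - (-5*⅙ + 70) = -40067 - (-⅚ + 70) = -40067 - 1*415/6 = -40067 - 415/6 = -240817/6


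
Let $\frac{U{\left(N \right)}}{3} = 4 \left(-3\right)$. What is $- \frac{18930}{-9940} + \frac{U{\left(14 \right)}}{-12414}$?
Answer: $\frac{3922581}{2056586} \approx 1.9073$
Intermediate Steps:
$U{\left(N \right)} = -36$ ($U{\left(N \right)} = 3 \cdot 4 \left(-3\right) = 3 \left(-12\right) = -36$)
$- \frac{18930}{-9940} + \frac{U{\left(14 \right)}}{-12414} = - \frac{18930}{-9940} - \frac{36}{-12414} = \left(-18930\right) \left(- \frac{1}{9940}\right) - - \frac{6}{2069} = \frac{1893}{994} + \frac{6}{2069} = \frac{3922581}{2056586}$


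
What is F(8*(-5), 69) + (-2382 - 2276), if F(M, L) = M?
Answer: -4698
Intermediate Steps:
F(8*(-5), 69) + (-2382 - 2276) = 8*(-5) + (-2382 - 2276) = -40 - 4658 = -4698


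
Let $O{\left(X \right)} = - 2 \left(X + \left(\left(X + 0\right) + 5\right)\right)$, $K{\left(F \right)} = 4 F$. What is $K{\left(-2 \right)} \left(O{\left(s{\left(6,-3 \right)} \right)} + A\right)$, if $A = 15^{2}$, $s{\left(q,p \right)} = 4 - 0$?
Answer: $-1592$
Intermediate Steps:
$s{\left(q,p \right)} = 4$ ($s{\left(q,p \right)} = 4 + 0 = 4$)
$A = 225$
$O{\left(X \right)} = -10 - 4 X$ ($O{\left(X \right)} = - 2 \left(X + \left(X + 5\right)\right) = - 2 \left(X + \left(5 + X\right)\right) = - 2 \left(5 + 2 X\right) = -10 - 4 X$)
$K{\left(-2 \right)} \left(O{\left(s{\left(6,-3 \right)} \right)} + A\right) = 4 \left(-2\right) \left(\left(-10 - 16\right) + 225\right) = - 8 \left(\left(-10 - 16\right) + 225\right) = - 8 \left(-26 + 225\right) = \left(-8\right) 199 = -1592$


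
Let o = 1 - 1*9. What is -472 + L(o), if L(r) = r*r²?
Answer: -984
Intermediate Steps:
o = -8 (o = 1 - 9 = -8)
L(r) = r³
-472 + L(o) = -472 + (-8)³ = -472 - 512 = -984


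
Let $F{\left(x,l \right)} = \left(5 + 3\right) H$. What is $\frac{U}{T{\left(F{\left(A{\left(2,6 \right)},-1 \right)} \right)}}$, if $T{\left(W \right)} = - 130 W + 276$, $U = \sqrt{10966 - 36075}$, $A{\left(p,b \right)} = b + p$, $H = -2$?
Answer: $\frac{i \sqrt{25109}}{2356} \approx 0.067257 i$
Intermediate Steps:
$F{\left(x,l \right)} = -16$ ($F{\left(x,l \right)} = \left(5 + 3\right) \left(-2\right) = 8 \left(-2\right) = -16$)
$U = i \sqrt{25109}$ ($U = \sqrt{-25109} = i \sqrt{25109} \approx 158.46 i$)
$T{\left(W \right)} = 276 - 130 W$
$\frac{U}{T{\left(F{\left(A{\left(2,6 \right)},-1 \right)} \right)}} = \frac{i \sqrt{25109}}{276 - -2080} = \frac{i \sqrt{25109}}{276 + 2080} = \frac{i \sqrt{25109}}{2356}$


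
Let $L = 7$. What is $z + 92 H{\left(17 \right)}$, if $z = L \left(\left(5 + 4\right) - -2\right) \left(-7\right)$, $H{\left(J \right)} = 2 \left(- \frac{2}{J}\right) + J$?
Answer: $\frac{17057}{17} \approx 1003.4$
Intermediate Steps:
$H{\left(J \right)} = J - \frac{4}{J}$ ($H{\left(J \right)} = - \frac{4}{J} + J = J - \frac{4}{J}$)
$z = -539$ ($z = 7 \left(\left(5 + 4\right) - -2\right) \left(-7\right) = 7 \left(9 + 2\right) \left(-7\right) = 7 \cdot 11 \left(-7\right) = 77 \left(-7\right) = -539$)
$z + 92 H{\left(17 \right)} = -539 + 92 \left(17 - \frac{4}{17}\right) = -539 + 92 \cdot \frac{285}{17} = -539 + \frac{26220}{17} = \frac{17057}{17}$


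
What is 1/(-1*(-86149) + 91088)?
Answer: 1/177237 ≈ 5.6422e-6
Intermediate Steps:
1/(-1*(-86149) + 91088) = 1/(86149 + 91088) = 1/177237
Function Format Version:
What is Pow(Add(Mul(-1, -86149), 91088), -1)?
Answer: Rational(1, 177237) ≈ 5.6422e-6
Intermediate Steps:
Pow(Add(Mul(-1, -86149), 91088), -1) = Pow(Add(86149, 91088), -1) = Pow(177237, -1) = Rational(1, 177237)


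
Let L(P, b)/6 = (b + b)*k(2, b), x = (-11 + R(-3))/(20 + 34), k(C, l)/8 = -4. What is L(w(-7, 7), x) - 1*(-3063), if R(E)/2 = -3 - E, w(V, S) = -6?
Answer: 28271/9 ≈ 3141.2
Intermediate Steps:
k(C, l) = -32 (k(C, l) = 8*(-4) = -32)
R(E) = -6 - 2*E (R(E) = 2*(-3 - E) = -6 - 2*E)
x = -11/54 (x = (-11 + (-6 - 2*(-3)))/(20 + 34) = (-11 + (-6 + 6))/54 = (-11 + 0)*(1/54) = -11*1/54 = -11/54 ≈ -0.20370)
L(P, b) = -384*b (L(P, b) = 6*((b + b)*(-32)) = 6*((2*b)*(-32)) = 6*(-64*b) = -384*b)
L(w(-7, 7), x) - 1*(-3063) = -384*(-11/54) - 1*(-3063) = 704/9 + 3063 = 28271/9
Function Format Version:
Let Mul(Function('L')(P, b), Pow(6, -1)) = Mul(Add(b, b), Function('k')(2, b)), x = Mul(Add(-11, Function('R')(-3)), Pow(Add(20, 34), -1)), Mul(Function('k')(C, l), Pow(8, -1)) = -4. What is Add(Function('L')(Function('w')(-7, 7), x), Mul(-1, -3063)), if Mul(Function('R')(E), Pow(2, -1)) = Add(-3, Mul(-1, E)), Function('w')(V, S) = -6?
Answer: Rational(28271, 9) ≈ 3141.2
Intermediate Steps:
Function('k')(C, l) = -32 (Function('k')(C, l) = Mul(8, -4) = -32)
Function('R')(E) = Add(-6, Mul(-2, E)) (Function('R')(E) = Mul(2, Add(-3, Mul(-1, E))) = Add(-6, Mul(-2, E)))
x = Rational(-11, 54) (x = Mul(Add(-11, Add(-6, Mul(-2, -3))), Pow(Add(20, 34), -1)) = Mul(Add(-11, Add(-6, 6)), Pow(54, -1)) = Mul(Add(-11, 0), Rational(1, 54)) = Mul(-11, Rational(1, 54)) = Rational(-11, 54) ≈ -0.20370)
Function('L')(P, b) = Mul(-384, b) (Function('L')(P, b) = Mul(6, Mul(Add(b, b), -32)) = Mul(6, Mul(Mul(2, b), -32)) = Mul(6, Mul(-64, b)) = Mul(-384, b))
Add(Function('L')(Function('w')(-7, 7), x), Mul(-1, -3063)) = Add(Mul(-384, Rational(-11, 54)), Mul(-1, -3063)) = Add(Rational(704, 9), 3063) = Rational(28271, 9)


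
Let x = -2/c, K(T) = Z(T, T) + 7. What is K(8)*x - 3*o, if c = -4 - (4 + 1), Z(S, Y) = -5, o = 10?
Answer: -266/9 ≈ -29.556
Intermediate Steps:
c = -9 (c = -4 - 1*5 = -4 - 5 = -9)
K(T) = 2 (K(T) = -5 + 7 = 2)
x = 2/9 (x = -2/(-9) = -⅑*(-2) = 2/9 ≈ 0.22222)
K(8)*x - 3*o = 2*(2/9) - 3*10 = 4/9 - 30 = -266/9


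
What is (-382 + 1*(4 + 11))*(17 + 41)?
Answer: -21286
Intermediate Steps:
(-382 + 1*(4 + 11))*(17 + 41) = (-382 + 1*15)*58 = (-382 + 15)*58 = -367*58 = -21286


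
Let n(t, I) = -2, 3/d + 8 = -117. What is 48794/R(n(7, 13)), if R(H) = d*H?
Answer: 3049625/3 ≈ 1.0165e+6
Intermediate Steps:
d = -3/125 (d = 3/(-8 - 117) = 3/(-125) = 3*(-1/125) = -3/125 ≈ -0.024000)
R(H) = -3*H/125
48794/R(n(7, 13)) = 48794/((-3/125*(-2))) = 48794/(6/125) = 48794*(125/6) = 3049625/3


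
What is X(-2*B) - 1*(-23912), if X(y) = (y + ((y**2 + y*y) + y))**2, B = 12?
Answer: 1242728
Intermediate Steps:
X(y) = (2*y + 2*y**2)**2 (X(y) = (y + ((y**2 + y**2) + y))**2 = (y + (2*y**2 + y))**2 = (y + (y + 2*y**2))**2 = (2*y + 2*y**2)**2)
X(-2*B) - 1*(-23912) = 4*(-2*12)**2*(1 - 2*12)**2 - 1*(-23912) = 4*(-24)**2*(1 - 24)**2 + 23912 = 4*576*(-23)**2 + 23912 = 4*576*529 + 23912 = 1218816 + 23912 = 1242728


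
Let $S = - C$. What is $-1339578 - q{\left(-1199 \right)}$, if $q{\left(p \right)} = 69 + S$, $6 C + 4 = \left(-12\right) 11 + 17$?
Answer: $- \frac{8038001}{6} \approx -1.3397 \cdot 10^{6}$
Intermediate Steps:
$C = - \frac{119}{6}$ ($C = - \frac{2}{3} + \frac{\left(-12\right) 11 + 17}{6} = - \frac{2}{3} + \frac{-132 + 17}{6} = - \frac{2}{3} + \frac{1}{6} \left(-115\right) = - \frac{2}{3} - \frac{115}{6} = - \frac{119}{6} \approx -19.833$)
$S = \frac{119}{6}$ ($S = \left(-1\right) \left(- \frac{119}{6}\right) = \frac{119}{6} \approx 19.833$)
$q{\left(p \right)} = \frac{533}{6}$ ($q{\left(p \right)} = 69 + \frac{119}{6} = \frac{533}{6}$)
$-1339578 - q{\left(-1199 \right)} = -1339578 - \frac{533}{6} = - \frac{8038001}{6}$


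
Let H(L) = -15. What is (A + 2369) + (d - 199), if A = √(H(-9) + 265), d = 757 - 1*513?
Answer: 2414 + 5*√10 ≈ 2429.8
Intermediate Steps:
d = 244 (d = 757 - 513 = 244)
A = 5*√10 (A = √(-15 + 265) = √250 = 5*√10 ≈ 15.811)
(A + 2369) + (d - 199) = (5*√10 + 2369) + (244 - 199) = (2369 + 5*√10) + 45 = 2414 + 5*√10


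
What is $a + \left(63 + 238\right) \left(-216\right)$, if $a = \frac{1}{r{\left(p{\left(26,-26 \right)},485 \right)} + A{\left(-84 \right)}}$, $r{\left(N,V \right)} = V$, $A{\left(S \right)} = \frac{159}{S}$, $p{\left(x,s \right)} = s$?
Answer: $- \frac{879471404}{13527} \approx -65016.0$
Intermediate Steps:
$a = \frac{28}{13527}$ ($a = \frac{1}{485 + \frac{159}{-84}} = \frac{1}{485 + 159 \left(- \frac{1}{84}\right)} = \frac{1}{485 - \frac{53}{28}} = \frac{1}{\frac{13527}{28}} = \frac{28}{13527} \approx 0.0020699$)
$a + \left(63 + 238\right) \left(-216\right) = \frac{28}{13527} + \left(63 + 238\right) \left(-216\right) = \frac{28}{13527} + 301 \left(-216\right) = \frac{28}{13527} - 65016 = - \frac{879471404}{13527}$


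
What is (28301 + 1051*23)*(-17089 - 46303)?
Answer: -3326431808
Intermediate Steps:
(28301 + 1051*23)*(-17089 - 46303) = (28301 + 24173)*(-63392) = 52474*(-63392) = -3326431808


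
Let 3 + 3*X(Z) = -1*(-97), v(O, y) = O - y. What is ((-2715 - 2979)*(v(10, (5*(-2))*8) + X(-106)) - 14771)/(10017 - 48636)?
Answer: 705643/38619 ≈ 18.272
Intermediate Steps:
X(Z) = 94/3 (X(Z) = -1 + (-1*(-97))/3 = -1 + (⅓)*97 = -1 + 97/3 = 94/3)
((-2715 - 2979)*(v(10, (5*(-2))*8) + X(-106)) - 14771)/(10017 - 48636) = ((-2715 - 2979)*((10 - 5*(-2)*8) + 94/3) - 14771)/(10017 - 48636) = (-5694*((10 - (-10)*8) + 94/3) - 14771)/(-38619) = (-5694*((10 - 1*(-80)) + 94/3) - 14771)*(-1/38619) = (-5694*((10 + 80) + 94/3) - 14771)*(-1/38619) = (-5694*(90 + 94/3) - 14771)*(-1/38619) = (-5694*364/3 - 14771)*(-1/38619) = (-690872 - 14771)*(-1/38619) = -705643*(-1/38619) = 705643/38619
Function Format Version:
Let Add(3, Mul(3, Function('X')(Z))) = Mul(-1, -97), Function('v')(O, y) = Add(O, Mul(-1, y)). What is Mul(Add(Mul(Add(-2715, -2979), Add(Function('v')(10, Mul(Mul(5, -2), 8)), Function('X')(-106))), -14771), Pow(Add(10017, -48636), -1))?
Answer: Rational(705643, 38619) ≈ 18.272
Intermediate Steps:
Function('X')(Z) = Rational(94, 3) (Function('X')(Z) = Add(-1, Mul(Rational(1, 3), Mul(-1, -97))) = Add(-1, Mul(Rational(1, 3), 97)) = Add(-1, Rational(97, 3)) = Rational(94, 3))
Mul(Add(Mul(Add(-2715, -2979), Add(Function('v')(10, Mul(Mul(5, -2), 8)), Function('X')(-106))), -14771), Pow(Add(10017, -48636), -1)) = Mul(Add(Mul(Add(-2715, -2979), Add(Add(10, Mul(-1, Mul(Mul(5, -2), 8))), Rational(94, 3))), -14771), Pow(Add(10017, -48636), -1)) = Mul(Add(Mul(-5694, Add(Add(10, Mul(-1, Mul(-10, 8))), Rational(94, 3))), -14771), Pow(-38619, -1)) = Mul(Add(Mul(-5694, Add(Add(10, Mul(-1, -80)), Rational(94, 3))), -14771), Rational(-1, 38619)) = Mul(Add(Mul(-5694, Add(Add(10, 80), Rational(94, 3))), -14771), Rational(-1, 38619)) = Mul(Add(Mul(-5694, Add(90, Rational(94, 3))), -14771), Rational(-1, 38619)) = Mul(Add(Mul(-5694, Rational(364, 3)), -14771), Rational(-1, 38619)) = Mul(Add(-690872, -14771), Rational(-1, 38619)) = Mul(-705643, Rational(-1, 38619)) = Rational(705643, 38619)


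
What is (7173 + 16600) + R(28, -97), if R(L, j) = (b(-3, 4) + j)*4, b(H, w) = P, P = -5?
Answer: 23365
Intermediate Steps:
b(H, w) = -5
R(L, j) = -20 + 4*j (R(L, j) = (-5 + j)*4 = -20 + 4*j)
(7173 + 16600) + R(28, -97) = (7173 + 16600) + (-20 + 4*(-97)) = 23773 + (-20 - 388) = 23773 - 408 = 23365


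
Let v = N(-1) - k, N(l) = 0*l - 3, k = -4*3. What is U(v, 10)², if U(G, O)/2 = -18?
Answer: 1296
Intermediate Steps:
k = -12
N(l) = -3 (N(l) = 0 - 3 = -3)
v = 9 (v = -3 - 1*(-12) = -3 + 12 = 9)
U(G, O) = -36 (U(G, O) = 2*(-18) = -36)
U(v, 10)² = (-36)² = 1296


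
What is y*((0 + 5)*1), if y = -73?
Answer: -365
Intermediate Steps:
y*((0 + 5)*1) = -73*(0 + 5) = -365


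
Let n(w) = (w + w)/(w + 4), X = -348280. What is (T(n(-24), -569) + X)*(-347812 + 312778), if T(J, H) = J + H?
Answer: 61107458922/5 ≈ 1.2221e+10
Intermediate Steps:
n(w) = 2*w/(4 + w) (n(w) = (2*w)/(4 + w) = 2*w/(4 + w))
T(J, H) = H + J
(T(n(-24), -569) + X)*(-347812 + 312778) = ((-569 + 2*(-24)/(4 - 24)) - 348280)*(-347812 + 312778) = ((-569 + 2*(-24)/(-20)) - 348280)*(-35034) = ((-569 + 2*(-24)*(-1/20)) - 348280)*(-35034) = ((-569 + 12/5) - 348280)*(-35034) = (-2833/5 - 348280)*(-35034) = -1744233/5*(-35034) = 61107458922/5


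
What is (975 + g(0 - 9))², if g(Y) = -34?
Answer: 885481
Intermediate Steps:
(975 + g(0 - 9))² = (975 - 34)² = 941² = 885481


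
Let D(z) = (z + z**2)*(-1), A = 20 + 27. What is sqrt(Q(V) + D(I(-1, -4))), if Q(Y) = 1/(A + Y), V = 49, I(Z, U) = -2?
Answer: I*sqrt(1146)/24 ≈ 1.4105*I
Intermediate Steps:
A = 47
Q(Y) = 1/(47 + Y)
D(z) = -z - z**2
sqrt(Q(V) + D(I(-1, -4))) = sqrt(1/(47 + 49) - 1*(-2)*(1 - 2)) = sqrt(1/96 - 1*(-2)*(-1)) = sqrt(1/96 - 2) = sqrt(-191/96) = I*sqrt(1146)/24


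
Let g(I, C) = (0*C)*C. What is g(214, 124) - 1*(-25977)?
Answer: 25977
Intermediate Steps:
g(I, C) = 0 (g(I, C) = 0*C = 0)
g(214, 124) - 1*(-25977) = 0 - 1*(-25977) = 0 + 25977 = 25977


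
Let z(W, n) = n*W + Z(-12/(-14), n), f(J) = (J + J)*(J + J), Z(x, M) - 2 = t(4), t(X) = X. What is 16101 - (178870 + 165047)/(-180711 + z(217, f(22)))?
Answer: 550621170/34201 ≈ 16100.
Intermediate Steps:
Z(x, M) = 6 (Z(x, M) = 2 + 4 = 6)
f(J) = 4*J² (f(J) = (2*J)*(2*J) = 4*J²)
z(W, n) = 6 + W*n (z(W, n) = n*W + 6 = W*n + 6 = 6 + W*n)
16101 - (178870 + 165047)/(-180711 + z(217, f(22))) = 16101 - (178870 + 165047)/(-180711 + (6 + 217*(4*22²))) = 16101 - 343917/(-180711 + (6 + 217*(4*484))) = 16101 - 343917/(-180711 + (6 + 217*1936)) = 16101 - 343917/(-180711 + (6 + 420112)) = 16101 - 343917/(-180711 + 420118) = 16101 - 343917/239407 = 16101 - 1*49131/34201 = 16101 - 49131/34201 = 550621170/34201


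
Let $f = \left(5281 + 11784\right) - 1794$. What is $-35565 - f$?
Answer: $-50836$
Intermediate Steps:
$f = 15271$ ($f = 17065 - 1794 = 15271$)
$-35565 - f = -35565 - 15271 = -50836$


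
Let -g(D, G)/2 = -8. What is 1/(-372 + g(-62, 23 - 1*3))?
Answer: -1/356 ≈ -0.0028090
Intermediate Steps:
g(D, G) = 16 (g(D, G) = -2*(-8) = 16)
1/(-372 + g(-62, 23 - 1*3)) = 1/(-372 + 16) = 1/(-356) = -1/356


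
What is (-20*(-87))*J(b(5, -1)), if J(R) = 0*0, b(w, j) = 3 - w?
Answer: 0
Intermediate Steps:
J(R) = 0
(-20*(-87))*J(b(5, -1)) = -20*(-87)*0 = 1740*0 = 0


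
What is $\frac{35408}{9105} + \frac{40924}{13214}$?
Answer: $\frac{420247166}{60156735} \approx 6.9859$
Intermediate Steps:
$\frac{35408}{9105} + \frac{40924}{13214} = 35408 \cdot \frac{1}{9105} + 40924 \cdot \frac{1}{13214} = \frac{35408}{9105} + \frac{20462}{6607} = \frac{420247166}{60156735}$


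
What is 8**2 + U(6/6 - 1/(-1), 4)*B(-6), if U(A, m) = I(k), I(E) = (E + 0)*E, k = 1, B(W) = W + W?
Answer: 52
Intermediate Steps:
B(W) = 2*W
I(E) = E**2 (I(E) = E*E = E**2)
U(A, m) = 1 (U(A, m) = 1**2 = 1)
8**2 + U(6/6 - 1/(-1), 4)*B(-6) = 8**2 + 1*(2*(-6)) = 64 + 1*(-12) = 64 - 12 = 52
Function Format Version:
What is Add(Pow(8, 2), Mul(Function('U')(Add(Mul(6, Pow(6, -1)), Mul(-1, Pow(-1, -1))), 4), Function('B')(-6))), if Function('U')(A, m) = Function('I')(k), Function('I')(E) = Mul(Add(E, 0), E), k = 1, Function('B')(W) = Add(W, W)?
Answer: 52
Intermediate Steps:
Function('B')(W) = Mul(2, W)
Function('I')(E) = Pow(E, 2) (Function('I')(E) = Mul(E, E) = Pow(E, 2))
Function('U')(A, m) = 1 (Function('U')(A, m) = Pow(1, 2) = 1)
Add(Pow(8, 2), Mul(Function('U')(Add(Mul(6, Pow(6, -1)), Mul(-1, Pow(-1, -1))), 4), Function('B')(-6))) = Add(Pow(8, 2), Mul(1, Mul(2, -6))) = Add(64, Mul(1, -12)) = Add(64, -12) = 52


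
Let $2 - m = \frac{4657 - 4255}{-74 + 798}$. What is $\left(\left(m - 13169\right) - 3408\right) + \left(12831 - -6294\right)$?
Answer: $\frac{922899}{362} \approx 2549.4$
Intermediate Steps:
$m = \frac{523}{362}$ ($m = 2 - \frac{4657 - 4255}{-74 + 798} = 2 - \frac{402}{724} = 2 - 402 \cdot \frac{1}{724} = 2 - \frac{201}{362} = \frac{523}{362} \approx 1.4448$)
$\left(\left(m - 13169\right) - 3408\right) + \left(12831 - -6294\right) = \left(\left(\frac{523}{362} - 13169\right) - 3408\right) + \left(12831 - -6294\right) = \left(- \frac{4766655}{362} - 3408\right) + \left(12831 + 6294\right) = - \frac{6000351}{362} + 19125 = \frac{922899}{362}$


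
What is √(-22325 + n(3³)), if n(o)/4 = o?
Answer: I*√22217 ≈ 149.05*I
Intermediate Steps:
n(o) = 4*o
√(-22325 + n(3³)) = √(-22325 + 4*3³) = √(-22325 + 4*27) = √(-22325 + 108) = √(-22217) = I*√22217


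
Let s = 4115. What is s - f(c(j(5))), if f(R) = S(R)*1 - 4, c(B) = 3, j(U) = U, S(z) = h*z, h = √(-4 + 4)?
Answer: 4119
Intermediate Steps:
h = 0 (h = √0 = 0)
S(z) = 0 (S(z) = 0*z = 0)
f(R) = -4 (f(R) = 0*1 - 4 = 0 - 4 = -4)
s - f(c(j(5))) = 4115 - 1*(-4) = 4115 + 4 = 4119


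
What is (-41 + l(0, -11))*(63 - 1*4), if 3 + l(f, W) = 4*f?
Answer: -2596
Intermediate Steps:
l(f, W) = -3 + 4*f
(-41 + l(0, -11))*(63 - 1*4) = (-41 + (-3 + 4*0))*(63 - 1*4) = (-41 + (-3 + 0))*(63 - 4) = (-41 - 3)*59 = -44*59 = -2596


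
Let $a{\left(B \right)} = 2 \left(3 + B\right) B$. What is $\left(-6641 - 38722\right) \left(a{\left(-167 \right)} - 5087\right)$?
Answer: $-2254042107$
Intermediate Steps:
$a{\left(B \right)} = B \left(6 + 2 B\right)$ ($a{\left(B \right)} = \left(6 + 2 B\right) B = B \left(6 + 2 B\right)$)
$\left(-6641 - 38722\right) \left(a{\left(-167 \right)} - 5087\right) = \left(-6641 - 38722\right) \left(2 \left(-167\right) \left(3 - 167\right) - 5087\right) = - 45363 \left(2 \left(-167\right) \left(-164\right) - 5087\right) = - 45363 \left(54776 - 5087\right) = \left(-45363\right) 49689 = -2254042107$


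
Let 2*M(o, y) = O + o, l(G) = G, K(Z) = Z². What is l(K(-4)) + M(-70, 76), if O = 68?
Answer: 15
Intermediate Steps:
M(o, y) = 34 + o/2 (M(o, y) = (68 + o)/2 = 34 + o/2)
l(K(-4)) + M(-70, 76) = (-4)² + (34 + (½)*(-70)) = 16 + (34 - 35) = 16 - 1 = 15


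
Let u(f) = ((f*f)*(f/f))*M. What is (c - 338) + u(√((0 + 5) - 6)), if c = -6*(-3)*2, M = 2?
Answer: -304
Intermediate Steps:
c = 36 (c = 18*2 = 36)
u(f) = 2*f² (u(f) = ((f*f)*(f/f))*2 = (f²*1)*2 = f²*2 = 2*f²)
(c - 338) + u(√((0 + 5) - 6)) = (36 - 338) + 2*(√((0 + 5) - 6))² = -302 + 2*(√(5 - 6))² = -302 + 2*(√(-1))² = -302 + 2*I² = -302 + 2*(-1) = -302 - 2 = -304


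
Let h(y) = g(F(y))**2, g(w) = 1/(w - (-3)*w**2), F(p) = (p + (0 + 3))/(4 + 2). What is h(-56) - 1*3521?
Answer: -2858351305/811801 ≈ -3521.0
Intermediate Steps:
F(p) = 1/2 + p/6 (F(p) = (p + 3)/6 = (3 + p)*(1/6) = 1/2 + p/6)
g(w) = 1/(w + 3*w**2)
h(y) = 1/((1/2 + y/6)**2*(5/2 + y/2)**2) (h(y) = (1/((1/2 + y/6)*(1 + 3*(1/2 + y/6))))**2 = (1/((1/2 + y/6)*(1 + (3/2 + y/2))))**2 = (1/((1/2 + y/6)*(5/2 + y/2)))**2 = 1/((1/2 + y/6)**2*(5/2 + y/2)**2))
h(-56) - 1*3521 = 144/((3 - 56)**2*(5 - 56)**2) - 1*3521 = 144/((-53)**2*(-51)**2) - 3521 = 144*(1/2809)*(1/2601) - 3521 = 16/811801 - 3521 = -2858351305/811801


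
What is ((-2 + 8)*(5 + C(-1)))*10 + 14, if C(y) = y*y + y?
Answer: 314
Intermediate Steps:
C(y) = y + y**2 (C(y) = y**2 + y = y + y**2)
((-2 + 8)*(5 + C(-1)))*10 + 14 = ((-2 + 8)*(5 - (1 - 1)))*10 + 14 = (6*(5 - 1*0))*10 + 14 = (6*(5 + 0))*10 + 14 = (6*5)*10 + 14 = 30*10 + 14 = 300 + 14 = 314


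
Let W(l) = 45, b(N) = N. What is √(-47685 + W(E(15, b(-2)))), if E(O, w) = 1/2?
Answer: 2*I*√11910 ≈ 218.27*I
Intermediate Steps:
E(O, w) = ½
√(-47685 + W(E(15, b(-2)))) = √(-47685 + 45) = √(-47640) = 2*I*√11910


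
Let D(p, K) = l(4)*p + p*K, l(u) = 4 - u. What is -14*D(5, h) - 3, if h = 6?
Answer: -423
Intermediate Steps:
D(p, K) = K*p (D(p, K) = (4 - 1*4)*p + p*K = (4 - 4)*p + K*p = 0*p + K*p = 0 + K*p = K*p)
-14*D(5, h) - 3 = -84*5 - 3 = -14*30 - 3 = -420 - 3 = -423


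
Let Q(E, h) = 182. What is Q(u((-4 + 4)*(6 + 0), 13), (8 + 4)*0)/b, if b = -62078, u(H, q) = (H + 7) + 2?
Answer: -91/31039 ≈ -0.0029318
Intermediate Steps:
u(H, q) = 9 + H (u(H, q) = (7 + H) + 2 = 9 + H)
Q(u((-4 + 4)*(6 + 0), 13), (8 + 4)*0)/b = 182/(-62078) = 182*(-1/62078) = -91/31039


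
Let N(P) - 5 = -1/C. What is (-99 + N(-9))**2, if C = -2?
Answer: 34969/4 ≈ 8742.3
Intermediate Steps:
N(P) = 11/2 (N(P) = 5 - 1/(-2) = 5 - 1*(-1/2) = 5 + 1/2 = 11/2)
(-99 + N(-9))**2 = (-99 + 11/2)**2 = (-187/2)**2 = 34969/4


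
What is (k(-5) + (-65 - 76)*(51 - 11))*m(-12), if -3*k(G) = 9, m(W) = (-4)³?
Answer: 361152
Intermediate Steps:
m(W) = -64
k(G) = -3 (k(G) = -⅓*9 = -3)
(k(-5) + (-65 - 76)*(51 - 11))*m(-12) = (-3 + (-65 - 76)*(51 - 11))*(-64) = (-3 - 141*40)*(-64) = (-3 - 5640)*(-64) = -5643*(-64) = 361152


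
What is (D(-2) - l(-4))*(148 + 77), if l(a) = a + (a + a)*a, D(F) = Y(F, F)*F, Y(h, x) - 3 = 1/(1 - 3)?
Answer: -7425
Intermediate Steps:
Y(h, x) = 5/2 (Y(h, x) = 3 + 1/(1 - 3) = 3 + 1/(-2) = 3 - ½ = 5/2)
D(F) = 5*F/2
l(a) = a + 2*a² (l(a) = a + (2*a)*a = a + 2*a²)
(D(-2) - l(-4))*(148 + 77) = ((5/2)*(-2) - (-4)*(1 + 2*(-4)))*(148 + 77) = (-5 - (-4)*(1 - 8))*225 = (-5 - (-4)*(-7))*225 = (-5 - 1*28)*225 = (-5 - 28)*225 = -33*225 = -7425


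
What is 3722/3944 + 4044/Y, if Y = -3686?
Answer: -557561/3634396 ≈ -0.15341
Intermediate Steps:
3722/3944 + 4044/Y = 3722/3944 + 4044/(-3686) = 3722*(1/3944) + 4044*(-1/3686) = 1861/1972 - 2022/1843 = -557561/3634396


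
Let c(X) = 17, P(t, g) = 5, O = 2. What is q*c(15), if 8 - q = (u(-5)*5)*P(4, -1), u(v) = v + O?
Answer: 1411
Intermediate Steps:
u(v) = 2 + v (u(v) = v + 2 = 2 + v)
q = 83 (q = 8 - (2 - 5)*5*5 = 8 - (-3*5)*5 = 8 - (-15)*5 = 8 - 1*(-75) = 8 + 75 = 83)
q*c(15) = 83*17 = 1411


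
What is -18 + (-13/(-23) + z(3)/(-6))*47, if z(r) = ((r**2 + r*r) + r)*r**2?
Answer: -67709/46 ≈ -1471.9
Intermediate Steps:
z(r) = r**2*(r + 2*r**2) (z(r) = ((r**2 + r**2) + r)*r**2 = (2*r**2 + r)*r**2 = (r + 2*r**2)*r**2 = r**2*(r + 2*r**2))
-18 + (-13/(-23) + z(3)/(-6))*47 = -18 + (-13/(-23) + (3**3*(1 + 2*3))/(-6))*47 = -18 + (-13*(-1/23) + (27*(1 + 6))*(-1/6))*47 = -18 + (13/23 + (27*7)*(-1/6))*47 = -18 + (13/23 + 189*(-1/6))*47 = -18 + (13/23 - 63/2)*47 = -18 - 1423/46*47 = -18 - 66881/46 = -67709/46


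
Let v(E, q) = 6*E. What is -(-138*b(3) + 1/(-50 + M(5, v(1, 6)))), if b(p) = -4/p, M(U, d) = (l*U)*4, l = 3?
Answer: -1841/10 ≈ -184.10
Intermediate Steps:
M(U, d) = 12*U (M(U, d) = (3*U)*4 = 12*U)
-(-138*b(3) + 1/(-50 + M(5, v(1, 6)))) = -(-(-552)/3 + 1/(-50 + 12*5)) = -(-(-552)/3 + 1/(-50 + 60)) = -(-138*(-4/3) + 1/10) = -(184 + ⅒) = -1*1841/10 = -1841/10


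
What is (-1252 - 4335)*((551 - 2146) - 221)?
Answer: 10145992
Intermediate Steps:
(-1252 - 4335)*((551 - 2146) - 221) = -5587*(-1595 - 221) = -5587*(-1816) = 10145992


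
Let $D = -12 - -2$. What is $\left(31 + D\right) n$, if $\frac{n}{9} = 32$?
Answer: $6048$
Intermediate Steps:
$n = 288$ ($n = 9 \cdot 32 = 288$)
$D = -10$ ($D = -12 + 2 = -10$)
$\left(31 + D\right) n = \left(31 - 10\right) 288 = 21 \cdot 288 = 6048$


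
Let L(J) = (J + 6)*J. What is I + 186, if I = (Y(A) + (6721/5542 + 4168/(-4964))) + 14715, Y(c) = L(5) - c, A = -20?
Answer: 6058931357/404566 ≈ 14976.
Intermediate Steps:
L(J) = J*(6 + J) (L(J) = (6 + J)*J = J*(6 + J))
Y(c) = 55 - c (Y(c) = 5*(6 + 5) - c = 5*11 - c = 55 - c)
I = 5983682081/404566 (I = ((55 - 1*(-20)) + (6721/5542 + 4168/(-4964))) + 14715 = ((55 + 20) + (6721*(1/5542) + 4168*(-1/4964))) + 14715 = (75 + (6721/5542 - 1042/1241)) + 14715 = (75 + 150941/404566) + 14715 = 30493391/404566 + 14715 = 5983682081/404566 ≈ 14790.)
I + 186 = 5983682081/404566 + 186 = 6058931357/404566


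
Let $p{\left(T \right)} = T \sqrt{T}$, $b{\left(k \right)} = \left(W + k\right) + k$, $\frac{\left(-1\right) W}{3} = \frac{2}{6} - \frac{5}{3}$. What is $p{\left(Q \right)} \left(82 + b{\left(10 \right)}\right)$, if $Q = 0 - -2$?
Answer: $212 \sqrt{2} \approx 299.81$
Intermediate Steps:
$W = 4$ ($W = - 3 \left(\frac{2}{6} - \frac{5}{3}\right) = - 3 \left(2 \cdot \frac{1}{6} - \frac{5}{3}\right) = - 3 \left(\frac{1}{3} - \frac{5}{3}\right) = \left(-3\right) \left(- \frac{4}{3}\right) = 4$)
$Q = 2$ ($Q = 0 + 2 = 2$)
$b{\left(k \right)} = 4 + 2 k$ ($b{\left(k \right)} = \left(4 + k\right) + k = 4 + 2 k$)
$p{\left(T \right)} = T^{\frac{3}{2}}$
$p{\left(Q \right)} \left(82 + b{\left(10 \right)}\right) = 2^{\frac{3}{2}} \left(82 + \left(4 + 2 \cdot 10\right)\right) = 2 \sqrt{2} \left(82 + \left(4 + 20\right)\right) = 2 \sqrt{2} \left(82 + 24\right) = 2 \sqrt{2} \cdot 106 = 212 \sqrt{2}$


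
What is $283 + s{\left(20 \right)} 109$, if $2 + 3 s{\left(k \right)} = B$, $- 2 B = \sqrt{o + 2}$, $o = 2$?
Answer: $174$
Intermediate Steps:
$B = -1$ ($B = - \frac{\sqrt{2 + 2}}{2} = - \frac{\sqrt{4}}{2} = \left(- \frac{1}{2}\right) 2 = -1$)
$s{\left(k \right)} = -1$ ($s{\left(k \right)} = - \frac{2}{3} + \frac{1}{3} \left(-1\right) = - \frac{2}{3} - \frac{1}{3} = -1$)
$283 + s{\left(20 \right)} 109 = 283 - 109 = 174$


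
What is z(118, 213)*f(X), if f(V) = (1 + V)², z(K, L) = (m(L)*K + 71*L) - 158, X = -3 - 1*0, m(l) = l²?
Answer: 21474028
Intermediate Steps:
X = -3 (X = -3 + 0 = -3)
z(K, L) = -158 + 71*L + K*L² (z(K, L) = (L²*K + 71*L) - 158 = (K*L² + 71*L) - 158 = (71*L + K*L²) - 158 = -158 + 71*L + K*L²)
z(118, 213)*f(X) = (-158 + 71*213 + 118*213²)*(1 - 3)² = (-158 + 15123 + 118*45369)*(-2)² = (-158 + 15123 + 5353542)*4 = 5368507*4 = 21474028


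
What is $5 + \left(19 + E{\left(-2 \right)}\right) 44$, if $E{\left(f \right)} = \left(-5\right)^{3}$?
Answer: $-4659$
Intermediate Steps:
$E{\left(f \right)} = -125$
$5 + \left(19 + E{\left(-2 \right)}\right) 44 = 5 + \left(19 - 125\right) 44 = 5 - 4664 = -4659$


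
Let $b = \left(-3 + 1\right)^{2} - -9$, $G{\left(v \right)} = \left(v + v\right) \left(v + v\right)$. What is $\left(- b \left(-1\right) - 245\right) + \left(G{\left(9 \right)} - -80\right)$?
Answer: $172$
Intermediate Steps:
$G{\left(v \right)} = 4 v^{2}$ ($G{\left(v \right)} = 2 v 2 v = 4 v^{2}$)
$b = 13$ ($b = \left(-2\right)^{2} + 9 = 4 + 9 = 13$)
$\left(- b \left(-1\right) - 245\right) + \left(G{\left(9 \right)} - -80\right) = \left(- 13 \left(-1\right) - 245\right) - \left(-80 - 4 \cdot 9^{2}\right) = \left(\left(-1\right) \left(-13\right) - 245\right) + \left(4 \cdot 81 + 80\right) = \left(13 - 245\right) + \left(324 + 80\right) = -232 + 404 = 172$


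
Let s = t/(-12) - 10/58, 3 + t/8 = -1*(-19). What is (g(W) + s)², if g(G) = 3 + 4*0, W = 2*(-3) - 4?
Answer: 465124/7569 ≈ 61.451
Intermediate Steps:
W = -10 (W = -6 - 4 = -10)
t = 128 (t = -24 + 8*(-1*(-19)) = -24 + 8*19 = -24 + 152 = 128)
g(G) = 3 (g(G) = 3 + 0 = 3)
s = -943/87 (s = 128/(-12) - 10/58 = 128*(-1/12) - 10*1/58 = -32/3 - 5/29 = -943/87 ≈ -10.839)
(g(W) + s)² = (3 - 943/87)² = (-682/87)² = 465124/7569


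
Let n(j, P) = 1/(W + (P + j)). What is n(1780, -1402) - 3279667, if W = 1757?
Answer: -7002089044/2135 ≈ -3.2797e+6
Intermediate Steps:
n(j, P) = 1/(1757 + P + j) (n(j, P) = 1/(1757 + (P + j)) = 1/(1757 + P + j))
n(1780, -1402) - 3279667 = 1/(1757 - 1402 + 1780) - 3279667 = 1/2135 - 3279667 = -7002089044/2135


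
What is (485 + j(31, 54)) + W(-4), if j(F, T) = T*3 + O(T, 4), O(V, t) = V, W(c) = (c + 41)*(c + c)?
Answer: 405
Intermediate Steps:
W(c) = 2*c*(41 + c) (W(c) = (41 + c)*(2*c) = 2*c*(41 + c))
j(F, T) = 4*T (j(F, T) = T*3 + T = 3*T + T = 4*T)
(485 + j(31, 54)) + W(-4) = (485 + 4*54) + 2*(-4)*(41 - 4) = (485 + 216) + 2*(-4)*37 = 701 - 296 = 405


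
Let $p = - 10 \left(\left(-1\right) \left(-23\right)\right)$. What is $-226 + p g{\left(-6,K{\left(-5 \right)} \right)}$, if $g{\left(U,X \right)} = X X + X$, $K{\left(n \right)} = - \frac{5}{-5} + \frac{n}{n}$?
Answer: $-1606$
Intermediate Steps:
$K{\left(n \right)} = 2$ ($K{\left(n \right)} = \left(-5\right) \left(- \frac{1}{5}\right) + 1 = 1 + 1 = 2$)
$g{\left(U,X \right)} = X + X^{2}$ ($g{\left(U,X \right)} = X^{2} + X = X + X^{2}$)
$p = -230$ ($p = \left(-10\right) 23 = -230$)
$-226 + p g{\left(-6,K{\left(-5 \right)} \right)} = -226 - 230 \cdot 2 \left(1 + 2\right) = -226 - 230 \cdot 2 \cdot 3 = -226 - 1380 = -1606$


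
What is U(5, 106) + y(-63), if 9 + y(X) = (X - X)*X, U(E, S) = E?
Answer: -4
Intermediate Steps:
y(X) = -9 (y(X) = -9 + (X - X)*X = -9 + 0*X = -9 + 0 = -9)
U(5, 106) + y(-63) = 5 - 9 = -4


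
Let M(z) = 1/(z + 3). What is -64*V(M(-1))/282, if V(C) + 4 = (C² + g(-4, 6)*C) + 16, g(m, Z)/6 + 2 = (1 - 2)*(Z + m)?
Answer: -8/141 ≈ -0.056738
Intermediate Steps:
M(z) = 1/(3 + z)
g(m, Z) = -12 - 6*Z - 6*m (g(m, Z) = -12 + 6*((1 - 2)*(Z + m)) = -12 + 6*(-(Z + m)) = -12 + 6*(-Z - m) = -12 + (-6*Z - 6*m) = -12 - 6*Z - 6*m)
V(C) = 12 + C² - 24*C (V(C) = -4 + ((C² + (-12 - 6*6 - 6*(-4))*C) + 16) = -4 + ((C² + (-12 - 36 + 24)*C) + 16) = -4 + ((C² - 24*C) + 16) = -4 + (16 + C² - 24*C) = 12 + C² - 24*C)
-64*V(M(-1))/282 = -64*(12 + (1/(3 - 1))² - 24/(3 - 1))/282 = -64*(12 + (1/2)² - 24/2)/282 = -64*(12 + (½)² - 24*½)/282 = -64*(12 + ¼ - 12)/282 = -16/282 = -64*1/1128 = -8/141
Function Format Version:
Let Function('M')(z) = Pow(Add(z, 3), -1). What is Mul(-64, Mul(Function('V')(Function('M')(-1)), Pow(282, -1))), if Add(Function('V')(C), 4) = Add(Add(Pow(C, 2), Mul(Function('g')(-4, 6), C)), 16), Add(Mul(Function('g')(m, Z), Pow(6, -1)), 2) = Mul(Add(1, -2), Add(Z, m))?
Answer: Rational(-8, 141) ≈ -0.056738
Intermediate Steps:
Function('M')(z) = Pow(Add(3, z), -1)
Function('g')(m, Z) = Add(-12, Mul(-6, Z), Mul(-6, m)) (Function('g')(m, Z) = Add(-12, Mul(6, Mul(Add(1, -2), Add(Z, m)))) = Add(-12, Mul(6, Mul(-1, Add(Z, m)))) = Add(-12, Mul(6, Add(Mul(-1, Z), Mul(-1, m)))) = Add(-12, Add(Mul(-6, Z), Mul(-6, m))) = Add(-12, Mul(-6, Z), Mul(-6, m)))
Function('V')(C) = Add(12, Pow(C, 2), Mul(-24, C)) (Function('V')(C) = Add(-4, Add(Add(Pow(C, 2), Mul(Add(-12, Mul(-6, 6), Mul(-6, -4)), C)), 16)) = Add(-4, Add(Add(Pow(C, 2), Mul(Add(-12, -36, 24), C)), 16)) = Add(-4, Add(Add(Pow(C, 2), Mul(-24, C)), 16)) = Add(-4, Add(16, Pow(C, 2), Mul(-24, C))) = Add(12, Pow(C, 2), Mul(-24, C)))
Mul(-64, Mul(Function('V')(Function('M')(-1)), Pow(282, -1))) = Mul(-64, Mul(Add(12, Pow(Pow(Add(3, -1), -1), 2), Mul(-24, Pow(Add(3, -1), -1))), Pow(282, -1))) = Mul(-64, Mul(Add(12, Pow(Pow(2, -1), 2), Mul(-24, Pow(2, -1))), Rational(1, 282))) = Mul(-64, Mul(Add(12, Pow(Rational(1, 2), 2), Mul(-24, Rational(1, 2))), Rational(1, 282))) = Mul(-64, Mul(Add(12, Rational(1, 4), -12), Rational(1, 282))) = Mul(-64, Mul(Rational(1, 4), Rational(1, 282))) = Mul(-64, Rational(1, 1128)) = Rational(-8, 141)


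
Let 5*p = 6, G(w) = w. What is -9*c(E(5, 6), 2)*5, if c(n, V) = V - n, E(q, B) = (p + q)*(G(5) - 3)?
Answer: 468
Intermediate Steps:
p = 6/5 (p = (⅕)*6 = 6/5 ≈ 1.2000)
E(q, B) = 12/5 + 2*q (E(q, B) = (6/5 + q)*(5 - 3) = (6/5 + q)*2 = 12/5 + 2*q)
-9*c(E(5, 6), 2)*5 = -9*(2 - (12/5 + 2*5))*5 = -9*(2 - (12/5 + 10))*5 = -9*(2 - 1*62/5)*5 = -9*(2 - 62/5)*5 = -9*(-52/5)*5 = (468/5)*5 = 468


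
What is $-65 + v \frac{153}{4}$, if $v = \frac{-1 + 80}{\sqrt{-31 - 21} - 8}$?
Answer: $- \frac{15857}{58} - \frac{12087 i \sqrt{13}}{232} \approx -273.4 - 187.85 i$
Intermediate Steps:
$v = \frac{79}{-8 + 2 i \sqrt{13}}$ ($v = \frac{79}{\sqrt{-52} - 8} = \frac{79}{2 i \sqrt{13} - 8} = \frac{79}{-8 + 2 i \sqrt{13}} \approx -5.4483 - 4.911 i$)
$-65 + v \frac{153}{4} = -65 + \left(- \frac{158}{29} - \frac{79 i \sqrt{13}}{58}\right) \frac{153}{4} = -65 - \left(\frac{12087}{58} + \frac{12087 i \sqrt{13}}{232}\right) = - \frac{15857}{58} - \frac{12087 i \sqrt{13}}{232}$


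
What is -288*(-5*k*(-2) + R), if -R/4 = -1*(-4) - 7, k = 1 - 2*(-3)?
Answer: -23616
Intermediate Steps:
k = 7 (k = 1 + 6 = 7)
R = 12 (R = -4*(-1*(-4) - 7) = -4*(4 - 7) = -4*(-3) = 12)
-288*(-5*k*(-2) + R) = -288*(-5*7*(-2) + 12) = -288*(-35*(-2) + 12) = -288*(70 + 12) = -288*82 = -23616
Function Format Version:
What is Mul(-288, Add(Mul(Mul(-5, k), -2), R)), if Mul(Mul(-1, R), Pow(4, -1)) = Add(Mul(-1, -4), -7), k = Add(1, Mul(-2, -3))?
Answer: -23616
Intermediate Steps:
k = 7 (k = Add(1, 6) = 7)
R = 12 (R = Mul(-4, Add(Mul(-1, -4), -7)) = Mul(-4, Add(4, -7)) = Mul(-4, -3) = 12)
Mul(-288, Add(Mul(Mul(-5, k), -2), R)) = Mul(-288, Add(Mul(Mul(-5, 7), -2), 12)) = Mul(-288, Add(Mul(-35, -2), 12)) = Mul(-288, Add(70, 12)) = Mul(-288, 82) = -23616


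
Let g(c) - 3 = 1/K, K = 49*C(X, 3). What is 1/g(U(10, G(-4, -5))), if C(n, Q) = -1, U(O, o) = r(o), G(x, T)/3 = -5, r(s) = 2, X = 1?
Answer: 49/146 ≈ 0.33562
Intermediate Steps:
G(x, T) = -15 (G(x, T) = 3*(-5) = -15)
U(O, o) = 2
K = -49 (K = 49*(-1) = -49)
g(c) = 146/49 (g(c) = 3 + 1/(-49) = 3 - 1/49 = 146/49)
1/g(U(10, G(-4, -5))) = 1/(146/49) = 49/146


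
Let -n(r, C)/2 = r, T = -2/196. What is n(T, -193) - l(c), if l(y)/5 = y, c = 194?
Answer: -47529/49 ≈ -969.98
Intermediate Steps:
l(y) = 5*y
T = -1/98 (T = -2*1/196 = -1/98 ≈ -0.010204)
n(r, C) = -2*r
n(T, -193) - l(c) = -2*(-1/98) - 5*194 = 1/49 - 1*970 = 1/49 - 970 = -47529/49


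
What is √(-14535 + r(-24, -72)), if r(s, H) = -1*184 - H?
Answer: I*√14647 ≈ 121.02*I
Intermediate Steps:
r(s, H) = -184 - H
√(-14535 + r(-24, -72)) = √(-14535 + (-184 - 1*(-72))) = √(-14535 + (-184 + 72)) = √(-14535 - 112) = √(-14647) = I*√14647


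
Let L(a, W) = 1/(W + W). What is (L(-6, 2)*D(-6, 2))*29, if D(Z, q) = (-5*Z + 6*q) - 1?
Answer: 1189/4 ≈ 297.25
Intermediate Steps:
D(Z, q) = -1 - 5*Z + 6*q
L(a, W) = 1/(2*W)
(L(-6, 2)*D(-6, 2))*29 = (((1/2)/2)*(-1 - 5*(-6) + 6*2))*29 = (((1/2)*(1/2))*(-1 + 30 + 12))*29 = ((1/4)*41)*29 = (41/4)*29 = 1189/4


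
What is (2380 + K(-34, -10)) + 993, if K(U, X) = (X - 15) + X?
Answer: 3338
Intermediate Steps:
K(U, X) = -15 + 2*X (K(U, X) = (-15 + X) + X = -15 + 2*X)
(2380 + K(-34, -10)) + 993 = (2380 + (-15 + 2*(-10))) + 993 = (2380 + (-15 - 20)) + 993 = (2380 - 35) + 993 = 2345 + 993 = 3338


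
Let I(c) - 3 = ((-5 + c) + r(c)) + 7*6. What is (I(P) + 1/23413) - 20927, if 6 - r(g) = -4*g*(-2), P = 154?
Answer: -514126066/23413 ≈ -21959.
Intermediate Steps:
r(g) = 6 - 8*g (r(g) = 6 - (-4*g)*(-2) = 6 - 8*g)
I(c) = 46 - 7*c (I(c) = 3 + (((-5 + c) + (6 - 8*c)) + 7*6) = 3 + ((1 - 7*c) + 42) = 3 + (43 - 7*c) = 46 - 7*c)
(I(P) + 1/23413) - 20927 = ((46 - 7*154) + 1/23413) - 20927 = ((46 - 1078) + 1/23413) - 20927 = (-1032 + 1/23413) - 20927 = -24162215/23413 - 20927 = -514126066/23413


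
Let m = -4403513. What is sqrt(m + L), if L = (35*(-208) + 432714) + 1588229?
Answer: 5*I*sqrt(95594) ≈ 1545.9*I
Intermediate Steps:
L = 2013663 (L = (-7280 + 432714) + 1588229 = 425434 + 1588229 = 2013663)
sqrt(m + L) = sqrt(-4403513 + 2013663) = sqrt(-2389850) = 5*I*sqrt(95594)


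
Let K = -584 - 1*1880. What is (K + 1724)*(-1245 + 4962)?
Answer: -2750580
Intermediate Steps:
K = -2464 (K = -584 - 1880 = -2464)
(K + 1724)*(-1245 + 4962) = (-2464 + 1724)*(-1245 + 4962) = -740*3717 = -2750580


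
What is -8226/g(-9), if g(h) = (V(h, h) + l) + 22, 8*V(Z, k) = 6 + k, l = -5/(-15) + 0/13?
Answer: -197424/527 ≈ -374.62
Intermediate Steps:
l = ⅓ (l = -5*(-1/15) + 0*(1/13) = ⅓ + 0 = ⅓ ≈ 0.33333)
V(Z, k) = ¾ + k/8 (V(Z, k) = (6 + k)/8 = ¾ + k/8)
g(h) = 277/12 + h/8 (g(h) = ((¾ + h/8) + ⅓) + 22 = (13/12 + h/8) + 22 = 277/12 + h/8)
-8226/g(-9) = -8226/(277/12 + (⅛)*(-9)) = -8226/(277/12 - 9/8) = -8226/527/24 = -8226*24/527 = -197424/527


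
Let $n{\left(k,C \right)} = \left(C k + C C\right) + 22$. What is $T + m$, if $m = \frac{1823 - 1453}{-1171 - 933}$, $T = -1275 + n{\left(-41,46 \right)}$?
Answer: $- \frac{1076381}{1052} \approx -1023.2$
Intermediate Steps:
$n{\left(k,C \right)} = 22 + C^{2} + C k$ ($n{\left(k,C \right)} = \left(C k + C^{2}\right) + 22 = \left(C^{2} + C k\right) + 22 = 22 + C^{2} + C k$)
$T = -1023$ ($T = -1275 + \left(22 + 46^{2} + 46 \left(-41\right)\right) = -1275 + \left(22 + 2116 - 1886\right) = -1275 + 252 = -1023$)
$m = - \frac{185}{1052}$ ($m = \frac{370}{-2104} = 370 \left(- \frac{1}{2104}\right) = - \frac{185}{1052} \approx -0.17586$)
$T + m = -1023 - \frac{185}{1052} = - \frac{1076381}{1052}$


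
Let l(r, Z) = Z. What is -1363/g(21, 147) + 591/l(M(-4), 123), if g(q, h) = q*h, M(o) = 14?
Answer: 552256/126567 ≈ 4.3633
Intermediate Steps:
g(q, h) = h*q
-1363/g(21, 147) + 591/l(M(-4), 123) = -1363/(147*21) + 591/123 = -1363/3087 + 591*(1/123) = -1363*1/3087 + 197/41 = -1363/3087 + 197/41 = 552256/126567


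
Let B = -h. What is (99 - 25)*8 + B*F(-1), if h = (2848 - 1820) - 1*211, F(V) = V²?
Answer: -225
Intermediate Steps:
h = 817 (h = 1028 - 211 = 817)
B = -817 (B = -1*817 = -817)
(99 - 25)*8 + B*F(-1) = (99 - 25)*8 - 817*(-1)² = 74*8 - 817*1 = 592 - 817 = -225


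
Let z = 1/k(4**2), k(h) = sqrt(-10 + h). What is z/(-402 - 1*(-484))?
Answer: sqrt(6)/492 ≈ 0.0049786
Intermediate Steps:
z = sqrt(6)/6 (z = 1/(sqrt(-10 + 4**2)) = 1/(sqrt(-10 + 16)) = 1/(sqrt(6)) = sqrt(6)/6 ≈ 0.40825)
z/(-402 - 1*(-484)) = (sqrt(6)/6)/(-402 - 1*(-484)) = (sqrt(6)/6)/(-402 + 484) = (sqrt(6)/6)/82 = (sqrt(6)/6)*(1/82) = sqrt(6)/492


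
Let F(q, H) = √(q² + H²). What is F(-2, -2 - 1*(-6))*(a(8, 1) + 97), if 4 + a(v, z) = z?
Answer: 188*√5 ≈ 420.38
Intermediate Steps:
a(v, z) = -4 + z
F(q, H) = √(H² + q²)
F(-2, -2 - 1*(-6))*(a(8, 1) + 97) = √((-2 - 1*(-6))² + (-2)²)*((-4 + 1) + 97) = √((-2 + 6)² + 4)*(-3 + 97) = √(4² + 4)*94 = √(16 + 4)*94 = √20*94 = (2*√5)*94 = 188*√5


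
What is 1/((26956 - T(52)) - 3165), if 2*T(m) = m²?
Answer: 1/22439 ≈ 4.4565e-5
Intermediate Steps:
T(m) = m²/2
1/((26956 - T(52)) - 3165) = 1/((26956 - 52²/2) - 3165) = 1/((26956 - 2704/2) - 3165) = 1/((26956 - 1*1352) - 3165) = 1/((26956 - 1352) - 3165) = 1/(25604 - 3165) = 1/22439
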